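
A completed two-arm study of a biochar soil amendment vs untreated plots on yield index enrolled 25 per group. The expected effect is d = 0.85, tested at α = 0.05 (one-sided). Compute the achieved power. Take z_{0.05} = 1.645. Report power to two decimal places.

power ≈ 0.91

For two equal groups, power = Φ(d·√(n/2) − z_{α}).
d·√(n/2) = 0.85 × √(25/2) = 0.85 × 3.536 = 3.005.
z_β = 3.005 − 1.645 = 1.360.
Power = Φ(1.360) = 0.913.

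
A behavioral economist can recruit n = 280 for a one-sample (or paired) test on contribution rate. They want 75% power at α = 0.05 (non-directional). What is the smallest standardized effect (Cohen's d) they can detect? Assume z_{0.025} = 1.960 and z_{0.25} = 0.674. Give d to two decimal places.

d_min ≈ 0.16

For a single sample (or paired design) of n = 280: d_min = (z_{α/2} + z_β)/√n.
z-sum = 1.960 + 0.674 = 2.634.
d_min = 2.634 / √280 = 2.634 / 16.733 = 0.157.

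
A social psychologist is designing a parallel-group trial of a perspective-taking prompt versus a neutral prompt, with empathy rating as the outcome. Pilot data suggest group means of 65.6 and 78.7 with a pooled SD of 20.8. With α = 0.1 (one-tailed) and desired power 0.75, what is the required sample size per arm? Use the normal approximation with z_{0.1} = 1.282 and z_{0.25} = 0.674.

n = 20 per group

Cohen's d = |M₁ − M₂| / SD_pooled = |65.6 − 78.7| / 20.8 = 13.1 / 20.8 = 0.630.
For two independent groups with equal n: n = 2·((z_{α} + z_β) / d)².
z_{α} + z_β = 1.282 + 0.674 = 1.956.
n = 2 × (1.956 / 0.630)² = 2 × 3.105² = 2 × 9.64 = 19.3.
Round up to the next whole participant.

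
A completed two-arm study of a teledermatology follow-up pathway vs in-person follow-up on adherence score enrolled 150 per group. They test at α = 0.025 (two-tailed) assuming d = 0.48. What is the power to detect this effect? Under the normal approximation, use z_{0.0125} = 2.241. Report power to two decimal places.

For two equal groups, power = Φ(d·√(n/2) − z_{α/2}).
d·√(n/2) = 0.48 × √(150/2) = 0.48 × 8.660 = 4.157.
z_β = 4.157 − 2.241 = 1.916.
Power = Φ(1.916) = 0.972.

power ≈ 0.97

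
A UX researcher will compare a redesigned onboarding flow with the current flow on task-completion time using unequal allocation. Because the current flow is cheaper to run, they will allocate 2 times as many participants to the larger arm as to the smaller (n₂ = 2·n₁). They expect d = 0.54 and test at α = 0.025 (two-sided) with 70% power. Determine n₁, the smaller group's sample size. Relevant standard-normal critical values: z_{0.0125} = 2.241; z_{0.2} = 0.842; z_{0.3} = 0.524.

With allocation ratio k = n₂/n₁ = 2, Var(x̄₁−x̄₂) = σ²(1/n₁ + 1/(k·n₁)) = σ²·(k+1)/(k·n₁).
So n₁ = (1 + 1/k)·((z_{α/2} + z_β)/d)² = 1.500 × (2.765/0.54)².
n₁ = 1.500 × 26.22 = 39.3.
Round up: n₁ = 40, giving n₂ = 2 × 40 = 80.

n₁ = 40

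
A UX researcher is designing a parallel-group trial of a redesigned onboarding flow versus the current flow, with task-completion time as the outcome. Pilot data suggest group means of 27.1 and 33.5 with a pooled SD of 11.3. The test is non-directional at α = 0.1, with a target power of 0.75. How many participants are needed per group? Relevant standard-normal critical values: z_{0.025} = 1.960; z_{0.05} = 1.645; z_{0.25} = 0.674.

n = 34 per group

Cohen's d = |M₁ − M₂| / SD_pooled = |27.1 − 33.5| / 11.3 = 6.4 / 11.3 = 0.566.
For two independent groups with equal n: n = 2·((z_{α/2} + z_β) / d)².
z_{α/2} + z_β = 1.645 + 0.674 = 2.319.
n = 2 × (2.319 / 0.566)² = 2 × 4.097² = 2 × 16.79 = 33.6.
Round up to the next whole participant.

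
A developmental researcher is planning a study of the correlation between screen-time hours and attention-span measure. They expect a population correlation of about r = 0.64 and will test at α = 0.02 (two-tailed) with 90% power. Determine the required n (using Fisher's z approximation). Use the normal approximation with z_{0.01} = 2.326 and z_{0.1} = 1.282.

Fisher's z: C = ½·ln((1+r)/(1−r)) = ½·ln(4.5556) = 0.7582.
n = ((z_{α/2} + z_β)/C)² + 3.
(2.326 + 1.282) / 0.7582 = 3.608 / 0.7582 = 4.759.
n = 4.759² + 3 = 22.64 + 3 = 25.6.
Round up.

n = 26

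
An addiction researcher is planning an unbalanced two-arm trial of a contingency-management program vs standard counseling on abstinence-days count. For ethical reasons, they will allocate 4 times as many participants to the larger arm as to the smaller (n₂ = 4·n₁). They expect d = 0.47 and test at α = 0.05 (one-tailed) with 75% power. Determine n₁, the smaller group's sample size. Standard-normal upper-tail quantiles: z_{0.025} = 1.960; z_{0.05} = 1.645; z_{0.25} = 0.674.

With allocation ratio k = n₂/n₁ = 4, Var(x̄₁−x̄₂) = σ²(1/n₁ + 1/(k·n₁)) = σ²·(k+1)/(k·n₁).
So n₁ = (1 + 1/k)·((z_{α} + z_β)/d)² = 1.250 × (2.319/0.47)².
n₁ = 1.250 × 24.34 = 30.4.
Round up: n₁ = 31, giving n₂ = 4 × 31 = 124.

n₁ = 31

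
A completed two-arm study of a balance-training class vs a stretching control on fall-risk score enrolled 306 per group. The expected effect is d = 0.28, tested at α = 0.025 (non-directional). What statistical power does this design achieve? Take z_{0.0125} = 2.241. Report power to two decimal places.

For two equal groups, power = Φ(d·√(n/2) − z_{α/2}).
d·√(n/2) = 0.28 × √(306/2) = 0.28 × 12.369 = 3.463.
z_β = 3.463 − 2.241 = 1.222.
Power = Φ(1.222) = 0.889.

power ≈ 0.89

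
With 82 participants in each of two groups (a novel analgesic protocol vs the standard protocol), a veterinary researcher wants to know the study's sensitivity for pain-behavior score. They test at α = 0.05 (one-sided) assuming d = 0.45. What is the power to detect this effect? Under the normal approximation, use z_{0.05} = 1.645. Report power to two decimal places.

power ≈ 0.89

For two equal groups, power = Φ(d·√(n/2) − z_{α}).
d·√(n/2) = 0.45 × √(82/2) = 0.45 × 6.403 = 2.881.
z_β = 2.881 − 1.645 = 1.236.
Power = Φ(1.236) = 0.892.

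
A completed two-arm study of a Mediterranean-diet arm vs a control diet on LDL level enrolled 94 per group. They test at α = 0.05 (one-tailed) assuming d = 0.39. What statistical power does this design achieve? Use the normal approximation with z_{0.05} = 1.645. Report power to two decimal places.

For two equal groups, power = Φ(d·√(n/2) − z_{α}).
d·√(n/2) = 0.39 × √(94/2) = 0.39 × 6.856 = 2.674.
z_β = 2.674 − 1.645 = 1.029.
Power = Φ(1.029) = 0.848.

power ≈ 0.85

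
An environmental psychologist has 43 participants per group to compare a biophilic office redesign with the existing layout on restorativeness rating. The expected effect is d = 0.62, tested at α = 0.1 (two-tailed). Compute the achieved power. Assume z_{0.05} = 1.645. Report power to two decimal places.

power ≈ 0.89

For two equal groups, power = Φ(d·√(n/2) − z_{α/2}).
d·√(n/2) = 0.62 × √(43/2) = 0.62 × 4.637 = 2.875.
z_β = 2.875 − 1.645 = 1.230.
Power = Φ(1.230) = 0.891.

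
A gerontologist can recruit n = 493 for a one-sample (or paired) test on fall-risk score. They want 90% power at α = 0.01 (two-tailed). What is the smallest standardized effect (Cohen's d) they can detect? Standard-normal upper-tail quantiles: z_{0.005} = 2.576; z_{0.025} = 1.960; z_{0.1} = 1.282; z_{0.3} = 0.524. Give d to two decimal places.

d_min ≈ 0.17

For a single sample (or paired design) of n = 493: d_min = (z_{α/2} + z_β)/√n.
z-sum = 2.576 + 1.282 = 3.858.
d_min = 3.858 / √493 = 3.858 / 22.204 = 0.174.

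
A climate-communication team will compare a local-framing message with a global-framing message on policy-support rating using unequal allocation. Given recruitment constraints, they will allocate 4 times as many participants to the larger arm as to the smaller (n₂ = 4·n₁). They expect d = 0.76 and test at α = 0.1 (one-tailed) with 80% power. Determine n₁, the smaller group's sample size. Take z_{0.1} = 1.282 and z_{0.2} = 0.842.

n₁ = 10

With allocation ratio k = n₂/n₁ = 4, Var(x̄₁−x̄₂) = σ²(1/n₁ + 1/(k·n₁)) = σ²·(k+1)/(k·n₁).
So n₁ = (1 + 1/k)·((z_{α} + z_β)/d)² = 1.250 × (2.124/0.76)².
n₁ = 1.250 × 7.81 = 9.8.
Round up: n₁ = 10, giving n₂ = 4 × 10 = 40.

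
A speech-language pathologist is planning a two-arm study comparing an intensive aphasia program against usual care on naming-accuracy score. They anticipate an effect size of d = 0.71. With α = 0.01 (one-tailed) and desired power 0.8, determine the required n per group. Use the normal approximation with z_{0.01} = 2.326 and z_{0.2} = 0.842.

For two independent groups with equal n: n = 2·((z_{α} + z_β) / d)².
z_{α} + z_β = 2.326 + 0.842 = 3.168.
n = 2 × (3.168 / 0.71)² = 2 × 4.462² = 2 × 19.91 = 39.8.
Round up to the next whole participant.

n = 40 per group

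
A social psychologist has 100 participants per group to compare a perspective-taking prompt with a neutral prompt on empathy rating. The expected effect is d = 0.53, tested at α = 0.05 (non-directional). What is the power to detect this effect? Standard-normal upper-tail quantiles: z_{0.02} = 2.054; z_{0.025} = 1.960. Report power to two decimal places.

For two equal groups, power = Φ(d·√(n/2) − z_{α/2}).
d·√(n/2) = 0.53 × √(100/2) = 0.53 × 7.071 = 3.748.
z_β = 3.748 − 1.960 = 1.788.
Power = Φ(1.788) = 0.963.

power ≈ 0.96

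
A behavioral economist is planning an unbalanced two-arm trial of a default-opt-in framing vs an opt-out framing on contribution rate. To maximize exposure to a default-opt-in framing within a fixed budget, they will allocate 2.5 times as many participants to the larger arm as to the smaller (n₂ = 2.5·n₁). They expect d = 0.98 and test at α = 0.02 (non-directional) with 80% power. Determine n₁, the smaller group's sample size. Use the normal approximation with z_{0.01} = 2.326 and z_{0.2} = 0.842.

n₁ = 15

With allocation ratio k = n₂/n₁ = 2.5, Var(x̄₁−x̄₂) = σ²(1/n₁ + 1/(k·n₁)) = σ²·(k+1)/(k·n₁).
So n₁ = (1 + 1/k)·((z_{α/2} + z_β)/d)² = 1.400 × (3.168/0.98)².
n₁ = 1.400 × 10.45 = 14.6.
Round up: n₁ = 15, giving n₂ = ⌈2.5 × 15⌉ = ⌈37.5⌉ = 38.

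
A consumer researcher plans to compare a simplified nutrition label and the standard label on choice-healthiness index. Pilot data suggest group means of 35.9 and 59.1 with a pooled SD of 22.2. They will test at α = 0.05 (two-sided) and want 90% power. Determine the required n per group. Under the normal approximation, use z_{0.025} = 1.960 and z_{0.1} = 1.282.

n = 20 per group

Cohen's d = |M₁ − M₂| / SD_pooled = |35.9 − 59.1| / 22.2 = 23.2 / 22.2 = 1.045.
For two independent groups with equal n: n = 2·((z_{α/2} + z_β) / d)².
z_{α/2} + z_β = 1.960 + 1.282 = 3.242.
n = 2 × (3.242 / 1.045)² = 2 × 3.102² = 2 × 9.62 = 19.2.
Round up to the next whole participant.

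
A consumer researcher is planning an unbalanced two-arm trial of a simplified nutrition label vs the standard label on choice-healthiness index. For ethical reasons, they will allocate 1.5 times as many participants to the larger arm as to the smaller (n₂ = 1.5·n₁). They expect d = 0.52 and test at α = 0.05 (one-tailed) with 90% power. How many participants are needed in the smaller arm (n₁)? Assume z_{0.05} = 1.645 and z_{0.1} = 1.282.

n₁ = 53

With allocation ratio k = n₂/n₁ = 1.5, Var(x̄₁−x̄₂) = σ²(1/n₁ + 1/(k·n₁)) = σ²·(k+1)/(k·n₁).
So n₁ = (1 + 1/k)·((z_{α} + z_β)/d)² = 1.667 × (2.927/0.52)².
n₁ = 1.667 × 31.68 = 52.8.
Round up: n₁ = 53, giving n₂ = ⌈1.5 × 53⌉ = ⌈79.5⌉ = 80.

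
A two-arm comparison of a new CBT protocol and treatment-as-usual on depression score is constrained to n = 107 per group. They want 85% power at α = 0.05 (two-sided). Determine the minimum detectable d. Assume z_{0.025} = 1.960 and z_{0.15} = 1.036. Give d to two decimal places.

For two independent groups of n = 107 each: d_min = (z_{α/2} + z_β)·√(2/n).
z-sum = 1.960 + 1.036 = 2.996.
d_min = 2.996 × √(2/107) = 2.996 × 0.1367 = 0.410.

d_min ≈ 0.41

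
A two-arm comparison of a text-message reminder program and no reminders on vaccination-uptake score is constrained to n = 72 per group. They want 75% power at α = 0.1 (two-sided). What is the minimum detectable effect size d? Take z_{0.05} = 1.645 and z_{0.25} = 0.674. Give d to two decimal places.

For two independent groups of n = 72 each: d_min = (z_{α/2} + z_β)·√(2/n).
z-sum = 1.645 + 0.674 = 2.319.
d_min = 2.319 × √(2/72) = 2.319 × 0.1667 = 0.386.

d_min ≈ 0.39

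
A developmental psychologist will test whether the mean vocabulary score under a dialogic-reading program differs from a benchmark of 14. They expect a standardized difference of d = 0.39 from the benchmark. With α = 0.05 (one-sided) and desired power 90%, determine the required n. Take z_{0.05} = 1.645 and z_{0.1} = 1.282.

For a one-sample test: n = ((z_{α} + z_β) / d)².
z_{α} + z_β = 1.645 + 1.282 = 2.927.
n = (2.927 / 0.39)² = 7.505² = 56.33.
Round up.

n = 57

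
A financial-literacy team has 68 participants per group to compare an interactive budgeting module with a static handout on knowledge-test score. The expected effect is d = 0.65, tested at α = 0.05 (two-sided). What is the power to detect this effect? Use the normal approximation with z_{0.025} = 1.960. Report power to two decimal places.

For two equal groups, power = Φ(d·√(n/2) − z_{α/2}).
d·√(n/2) = 0.65 × √(68/2) = 0.65 × 5.831 = 3.790.
z_β = 3.790 − 1.960 = 1.830.
Power = Φ(1.830) = 0.966.

power ≈ 0.97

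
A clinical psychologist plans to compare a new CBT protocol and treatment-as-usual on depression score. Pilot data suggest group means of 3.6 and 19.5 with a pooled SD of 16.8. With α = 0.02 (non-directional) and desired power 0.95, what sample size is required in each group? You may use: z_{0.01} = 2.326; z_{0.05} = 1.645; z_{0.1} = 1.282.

n = 36 per group

Cohen's d = |M₁ − M₂| / SD_pooled = |3.6 − 19.5| / 16.8 = 15.9 / 16.8 = 0.946.
For two independent groups with equal n: n = 2·((z_{α/2} + z_β) / d)².
z_{α/2} + z_β = 2.326 + 1.645 = 3.971.
n = 2 × (3.971 / 0.946)² = 2 × 4.198² = 2 × 17.62 = 35.2.
Round up to the next whole participant.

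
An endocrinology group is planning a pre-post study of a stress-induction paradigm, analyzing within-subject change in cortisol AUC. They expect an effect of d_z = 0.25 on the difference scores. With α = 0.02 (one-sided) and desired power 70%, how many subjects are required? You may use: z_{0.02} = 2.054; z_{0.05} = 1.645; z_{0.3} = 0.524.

n = 107 pairs

For a paired (one-sample on differences) test: n = ((z_{α} + z_β) / d)².
z_{α} + z_β = 2.054 + 0.524 = 2.578.
n = (2.578 / 0.25)² = 10.312² = 106.34.
Round up.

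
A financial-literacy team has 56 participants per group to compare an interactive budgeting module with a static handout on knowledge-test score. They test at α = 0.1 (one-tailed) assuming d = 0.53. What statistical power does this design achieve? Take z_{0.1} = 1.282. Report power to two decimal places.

power ≈ 0.94

For two equal groups, power = Φ(d·√(n/2) − z_{α}).
d·√(n/2) = 0.53 × √(56/2) = 0.53 × 5.292 = 2.804.
z_β = 2.804 − 1.282 = 1.522.
Power = Φ(1.522) = 0.936.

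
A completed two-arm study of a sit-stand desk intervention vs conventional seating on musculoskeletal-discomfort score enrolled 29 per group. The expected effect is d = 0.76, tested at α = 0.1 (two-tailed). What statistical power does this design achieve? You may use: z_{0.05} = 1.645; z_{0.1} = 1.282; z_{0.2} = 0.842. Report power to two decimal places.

For two equal groups, power = Φ(d·√(n/2) − z_{α/2}).
d·√(n/2) = 0.76 × √(29/2) = 0.76 × 3.808 = 2.894.
z_β = 2.894 − 1.645 = 1.249.
Power = Φ(1.249) = 0.894.

power ≈ 0.89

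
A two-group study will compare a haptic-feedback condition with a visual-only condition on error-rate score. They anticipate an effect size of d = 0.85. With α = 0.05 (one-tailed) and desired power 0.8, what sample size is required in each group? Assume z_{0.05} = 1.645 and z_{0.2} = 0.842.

n = 18 per group

For two independent groups with equal n: n = 2·((z_{α} + z_β) / d)².
z_{α} + z_β = 1.645 + 0.842 = 2.487.
n = 2 × (2.487 / 0.85)² = 2 × 2.926² = 2 × 8.56 = 17.1.
Round up to the next whole participant.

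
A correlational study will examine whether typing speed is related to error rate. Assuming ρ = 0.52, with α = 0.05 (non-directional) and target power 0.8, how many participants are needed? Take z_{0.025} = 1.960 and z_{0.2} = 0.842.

Fisher's z: C = ½·ln((1+r)/(1−r)) = ½·ln(3.1667) = 0.5763.
n = ((z_{α/2} + z_β)/C)² + 3.
(1.960 + 0.842) / 0.5763 = 2.802 / 0.5763 = 4.862.
n = 4.862² + 3 = 23.64 + 3 = 26.6.
Round up.

n = 27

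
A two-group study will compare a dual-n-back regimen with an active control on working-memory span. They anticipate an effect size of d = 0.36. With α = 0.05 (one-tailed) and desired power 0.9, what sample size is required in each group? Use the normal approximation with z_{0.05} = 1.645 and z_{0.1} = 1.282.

For two independent groups with equal n: n = 2·((z_{α} + z_β) / d)².
z_{α} + z_β = 1.645 + 1.282 = 2.927.
n = 2 × (2.927 / 0.36)² = 2 × 8.131² = 2 × 66.11 = 132.2.
Round up to the next whole participant.

n = 133 per group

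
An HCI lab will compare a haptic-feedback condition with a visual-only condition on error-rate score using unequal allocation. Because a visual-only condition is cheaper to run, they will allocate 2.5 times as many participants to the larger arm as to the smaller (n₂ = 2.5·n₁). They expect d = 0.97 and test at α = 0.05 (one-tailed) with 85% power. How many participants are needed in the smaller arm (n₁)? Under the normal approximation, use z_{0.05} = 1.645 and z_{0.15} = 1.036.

n₁ = 11

With allocation ratio k = n₂/n₁ = 2.5, Var(x̄₁−x̄₂) = σ²(1/n₁ + 1/(k·n₁)) = σ²·(k+1)/(k·n₁).
So n₁ = (1 + 1/k)·((z_{α} + z_β)/d)² = 1.400 × (2.681/0.97)².
n₁ = 1.400 × 7.64 = 10.7.
Round up: n₁ = 11, giving n₂ = ⌈2.5 × 11⌉ = ⌈27.5⌉ = 28.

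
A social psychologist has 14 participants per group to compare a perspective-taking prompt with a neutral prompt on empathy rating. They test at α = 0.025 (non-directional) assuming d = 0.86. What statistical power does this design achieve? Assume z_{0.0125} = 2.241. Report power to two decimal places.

For two equal groups, power = Φ(d·√(n/2) − z_{α/2}).
d·√(n/2) = 0.86 × √(14/2) = 0.86 × 2.646 = 2.275.
z_β = 2.275 − 2.241 = 0.034.
Power = Φ(0.034) = 0.514.

power ≈ 0.51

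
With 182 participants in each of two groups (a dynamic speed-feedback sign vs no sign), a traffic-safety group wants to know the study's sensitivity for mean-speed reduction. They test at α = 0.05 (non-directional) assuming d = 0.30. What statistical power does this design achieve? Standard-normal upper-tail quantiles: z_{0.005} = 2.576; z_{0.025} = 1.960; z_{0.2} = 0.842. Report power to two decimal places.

power ≈ 0.82

For two equal groups, power = Φ(d·√(n/2) − z_{α/2}).
d·√(n/2) = 0.30 × √(182/2) = 0.30 × 9.539 = 2.862.
z_β = 2.862 − 1.960 = 0.902.
Power = Φ(0.902) = 0.816.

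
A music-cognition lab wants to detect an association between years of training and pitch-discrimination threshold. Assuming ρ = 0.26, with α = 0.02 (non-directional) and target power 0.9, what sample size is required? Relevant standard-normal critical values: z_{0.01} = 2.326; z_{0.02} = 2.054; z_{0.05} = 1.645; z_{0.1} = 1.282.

Fisher's z: C = ½·ln((1+r)/(1−r)) = ½·ln(1.7027) = 0.2661.
n = ((z_{α/2} + z_β)/C)² + 3.
(2.326 + 1.282) / 0.2661 = 3.608 / 0.2661 = 13.559.
n = 13.559² + 3 = 183.84 + 3 = 186.8.
Round up.

n = 187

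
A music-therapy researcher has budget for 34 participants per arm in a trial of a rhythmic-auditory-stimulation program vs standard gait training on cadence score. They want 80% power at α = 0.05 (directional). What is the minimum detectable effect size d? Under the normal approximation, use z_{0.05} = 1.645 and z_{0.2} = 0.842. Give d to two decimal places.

For two independent groups of n = 34 each: d_min = (z_{α} + z_β)·√(2/n).
z-sum = 1.645 + 0.842 = 2.487.
d_min = 2.487 × √(2/34) = 2.487 × 0.2425 = 0.603.

d_min ≈ 0.60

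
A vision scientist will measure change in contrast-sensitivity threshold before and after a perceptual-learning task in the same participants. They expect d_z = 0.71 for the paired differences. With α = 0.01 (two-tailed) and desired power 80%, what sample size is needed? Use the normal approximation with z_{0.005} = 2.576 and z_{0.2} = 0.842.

For a paired (one-sample on differences) test: n = ((z_{α/2} + z_β) / d)².
z_{α/2} + z_β = 2.576 + 0.842 = 3.418.
n = (3.418 / 0.71)² = 4.814² = 23.18.
Round up.

n = 24 pairs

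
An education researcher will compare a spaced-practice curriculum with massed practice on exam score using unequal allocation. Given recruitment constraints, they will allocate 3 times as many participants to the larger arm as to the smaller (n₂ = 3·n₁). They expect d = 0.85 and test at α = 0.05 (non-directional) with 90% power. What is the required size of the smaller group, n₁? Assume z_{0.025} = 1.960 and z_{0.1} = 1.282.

n₁ = 20

With allocation ratio k = n₂/n₁ = 3, Var(x̄₁−x̄₂) = σ²(1/n₁ + 1/(k·n₁)) = σ²·(k+1)/(k·n₁).
So n₁ = (1 + 1/k)·((z_{α/2} + z_β)/d)² = 1.333 × (3.242/0.85)².
n₁ = 1.333 × 14.55 = 19.4.
Round up: n₁ = 20, giving n₂ = 3 × 20 = 60.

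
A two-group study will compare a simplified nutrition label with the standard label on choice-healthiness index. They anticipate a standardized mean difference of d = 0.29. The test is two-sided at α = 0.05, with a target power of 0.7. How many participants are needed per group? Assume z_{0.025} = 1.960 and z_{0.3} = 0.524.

For two independent groups with equal n: n = 2·((z_{α/2} + z_β) / d)².
z_{α/2} + z_β = 1.960 + 0.524 = 2.484.
n = 2 × (2.484 / 0.29)² = 2 × 8.566² = 2 × 73.37 = 146.7.
Round up to the next whole participant.

n = 147 per group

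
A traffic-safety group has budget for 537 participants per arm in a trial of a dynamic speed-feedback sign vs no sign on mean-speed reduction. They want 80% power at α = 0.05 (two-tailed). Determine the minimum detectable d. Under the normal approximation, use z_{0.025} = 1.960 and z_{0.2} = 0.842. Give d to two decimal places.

d_min ≈ 0.17

For two independent groups of n = 537 each: d_min = (z_{α/2} + z_β)·√(2/n).
z-sum = 1.960 + 0.842 = 2.802.
d_min = 2.802 × √(2/537) = 2.802 × 0.0610 = 0.171.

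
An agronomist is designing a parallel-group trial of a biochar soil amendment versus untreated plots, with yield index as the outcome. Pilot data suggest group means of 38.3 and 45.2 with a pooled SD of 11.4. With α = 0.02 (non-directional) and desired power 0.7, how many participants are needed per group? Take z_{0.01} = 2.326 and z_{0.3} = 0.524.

Cohen's d = |M₁ − M₂| / SD_pooled = |38.3 − 45.2| / 11.4 = 6.9 / 11.4 = 0.605.
For two independent groups with equal n: n = 2·((z_{α/2} + z_β) / d)².
z_{α/2} + z_β = 2.326 + 0.524 = 2.850.
n = 2 × (2.850 / 0.605)² = 2 × 4.711² = 2 × 22.19 = 44.4.
Round up to the next whole participant.

n = 45 per group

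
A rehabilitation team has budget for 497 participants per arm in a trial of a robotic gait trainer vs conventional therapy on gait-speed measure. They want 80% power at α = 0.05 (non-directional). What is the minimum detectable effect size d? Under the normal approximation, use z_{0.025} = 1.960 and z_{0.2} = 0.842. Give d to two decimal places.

For two independent groups of n = 497 each: d_min = (z_{α/2} + z_β)·√(2/n).
z-sum = 1.960 + 0.842 = 2.802.
d_min = 2.802 × √(2/497) = 2.802 × 0.0634 = 0.178.

d_min ≈ 0.18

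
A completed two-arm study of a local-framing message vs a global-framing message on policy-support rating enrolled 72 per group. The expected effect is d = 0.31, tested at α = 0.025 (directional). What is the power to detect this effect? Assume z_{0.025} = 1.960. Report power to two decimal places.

For two equal groups, power = Φ(d·√(n/2) − z_{α}).
d·√(n/2) = 0.31 × √(72/2) = 0.31 × 6.000 = 1.860.
z_β = 1.860 − 1.960 = -0.100.
Power = Φ(-0.100) = 0.460.

power ≈ 0.46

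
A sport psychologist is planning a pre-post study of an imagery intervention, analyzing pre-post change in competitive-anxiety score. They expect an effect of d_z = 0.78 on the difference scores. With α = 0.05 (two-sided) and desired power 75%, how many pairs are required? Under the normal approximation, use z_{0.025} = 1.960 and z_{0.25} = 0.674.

n = 12 pairs

For a paired (one-sample on differences) test: n = ((z_{α/2} + z_β) / d)².
z_{α/2} + z_β = 1.960 + 0.674 = 2.634.
n = (2.634 / 0.78)² = 3.377² = 11.40.
Round up.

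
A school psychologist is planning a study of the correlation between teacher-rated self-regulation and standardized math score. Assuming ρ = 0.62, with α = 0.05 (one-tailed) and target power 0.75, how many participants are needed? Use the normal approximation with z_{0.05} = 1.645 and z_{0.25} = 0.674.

Fisher's z: C = ½·ln((1+r)/(1−r)) = ½·ln(4.2632) = 0.7250.
n = ((z_{α} + z_β)/C)² + 3.
(1.645 + 0.674) / 0.7250 = 2.319 / 0.7250 = 3.199.
n = 3.199² + 3 = 10.23 + 3 = 13.2.
Round up.

n = 14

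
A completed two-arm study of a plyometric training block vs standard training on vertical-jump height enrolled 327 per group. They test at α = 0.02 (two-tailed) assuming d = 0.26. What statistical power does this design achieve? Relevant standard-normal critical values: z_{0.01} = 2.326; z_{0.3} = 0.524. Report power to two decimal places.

For two equal groups, power = Φ(d·√(n/2) − z_{α/2}).
d·√(n/2) = 0.26 × √(327/2) = 0.26 × 12.787 = 3.325.
z_β = 3.325 − 2.326 = 0.999.
Power = Φ(0.999) = 0.841.

power ≈ 0.84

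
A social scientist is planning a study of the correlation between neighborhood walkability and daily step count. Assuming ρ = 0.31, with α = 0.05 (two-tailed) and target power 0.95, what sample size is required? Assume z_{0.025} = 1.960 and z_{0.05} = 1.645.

Fisher's z: C = ½·ln((1+r)/(1−r)) = ½·ln(1.8986) = 0.3205.
n = ((z_{α/2} + z_β)/C)² + 3.
(1.960 + 1.645) / 0.3205 = 3.605 / 0.3205 = 11.248.
n = 11.248² + 3 = 126.52 + 3 = 129.5.
Round up.

n = 130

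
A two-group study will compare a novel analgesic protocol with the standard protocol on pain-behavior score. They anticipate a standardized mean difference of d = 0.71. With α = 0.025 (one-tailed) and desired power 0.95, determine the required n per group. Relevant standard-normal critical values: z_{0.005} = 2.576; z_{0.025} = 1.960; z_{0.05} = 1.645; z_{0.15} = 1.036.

n = 52 per group

For two independent groups with equal n: n = 2·((z_{α} + z_β) / d)².
z_{α} + z_β = 1.960 + 1.645 = 3.605.
n = 2 × (3.605 / 0.71)² = 2 × 5.077² = 2 × 25.78 = 51.6.
Round up to the next whole participant.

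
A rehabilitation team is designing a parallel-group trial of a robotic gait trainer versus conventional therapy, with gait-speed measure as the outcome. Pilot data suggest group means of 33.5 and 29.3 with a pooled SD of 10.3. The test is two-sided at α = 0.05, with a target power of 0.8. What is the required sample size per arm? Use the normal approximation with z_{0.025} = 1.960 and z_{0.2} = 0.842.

n = 95 per group

Cohen's d = |M₁ − M₂| / SD_pooled = |33.5 − 29.3| / 10.3 = 4.2 / 10.3 = 0.408.
For two independent groups with equal n: n = 2·((z_{α/2} + z_β) / d)².
z_{α/2} + z_β = 1.960 + 0.842 = 2.802.
n = 2 × (2.802 / 0.408)² = 2 × 6.868² = 2 × 47.16 = 94.3.
Round up to the next whole participant.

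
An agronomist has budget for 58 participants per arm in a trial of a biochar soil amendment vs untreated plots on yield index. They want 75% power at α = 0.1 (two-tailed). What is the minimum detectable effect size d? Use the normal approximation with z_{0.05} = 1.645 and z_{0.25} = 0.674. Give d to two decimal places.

d_min ≈ 0.43

For two independent groups of n = 58 each: d_min = (z_{α/2} + z_β)·√(2/n).
z-sum = 1.645 + 0.674 = 2.319.
d_min = 2.319 × √(2/58) = 2.319 × 0.1857 = 0.431.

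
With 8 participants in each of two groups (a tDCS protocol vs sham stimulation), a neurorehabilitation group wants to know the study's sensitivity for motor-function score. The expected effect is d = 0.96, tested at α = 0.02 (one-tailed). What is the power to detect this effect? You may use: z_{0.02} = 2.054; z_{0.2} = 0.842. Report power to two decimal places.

power ≈ 0.45

For two equal groups, power = Φ(d·√(n/2) − z_{α}).
d·√(n/2) = 0.96 × √(8/2) = 0.96 × 2.000 = 1.920.
z_β = 1.920 − 2.054 = -0.134.
Power = Φ(-0.134) = 0.447.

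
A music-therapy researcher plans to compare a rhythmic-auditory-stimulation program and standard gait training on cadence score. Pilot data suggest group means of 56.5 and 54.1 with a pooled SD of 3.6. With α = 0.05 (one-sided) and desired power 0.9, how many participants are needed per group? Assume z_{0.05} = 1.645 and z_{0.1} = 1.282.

n = 39 per group

Cohen's d = |M₁ − M₂| / SD_pooled = |56.5 − 54.1| / 3.6 = 2.4 / 3.6 = 0.667.
For two independent groups with equal n: n = 2·((z_{α} + z_β) / d)².
z_{α} + z_β = 1.645 + 1.282 = 2.927.
n = 2 × (2.927 / 0.667)² = 2 × 4.388² = 2 × 19.26 = 38.5.
Round up to the next whole participant.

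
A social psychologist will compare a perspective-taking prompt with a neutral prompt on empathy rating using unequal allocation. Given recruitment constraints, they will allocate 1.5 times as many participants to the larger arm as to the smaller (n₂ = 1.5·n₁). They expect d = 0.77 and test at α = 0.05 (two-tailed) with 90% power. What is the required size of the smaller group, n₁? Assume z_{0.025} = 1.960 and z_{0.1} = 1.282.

n₁ = 30

With allocation ratio k = n₂/n₁ = 1.5, Var(x̄₁−x̄₂) = σ²(1/n₁ + 1/(k·n₁)) = σ²·(k+1)/(k·n₁).
So n₁ = (1 + 1/k)·((z_{α/2} + z_β)/d)² = 1.667 × (3.242/0.77)².
n₁ = 1.667 × 17.73 = 29.5.
Round up: n₁ = 30, giving n₂ = 1.5 × 30 = 45.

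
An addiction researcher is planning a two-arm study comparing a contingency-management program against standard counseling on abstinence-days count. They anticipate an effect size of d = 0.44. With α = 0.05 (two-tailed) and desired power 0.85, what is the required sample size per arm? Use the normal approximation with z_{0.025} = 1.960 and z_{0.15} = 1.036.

n = 93 per group

For two independent groups with equal n: n = 2·((z_{α/2} + z_β) / d)².
z_{α/2} + z_β = 1.960 + 1.036 = 2.996.
n = 2 × (2.996 / 0.44)² = 2 × 6.809² = 2 × 46.36 = 92.7.
Round up to the next whole participant.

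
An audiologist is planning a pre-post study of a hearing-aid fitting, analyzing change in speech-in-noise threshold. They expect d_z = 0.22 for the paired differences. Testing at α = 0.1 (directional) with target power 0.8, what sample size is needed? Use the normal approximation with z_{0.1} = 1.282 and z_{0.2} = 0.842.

For a paired (one-sample on differences) test: n = ((z_{α} + z_β) / d)².
z_{α} + z_β = 1.282 + 0.842 = 2.124.
n = (2.124 / 0.22)² = 9.655² = 93.21.
Round up.

n = 94 pairs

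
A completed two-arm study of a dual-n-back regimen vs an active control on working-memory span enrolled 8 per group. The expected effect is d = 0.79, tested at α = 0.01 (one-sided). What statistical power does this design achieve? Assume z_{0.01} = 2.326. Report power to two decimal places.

power ≈ 0.23

For two equal groups, power = Φ(d·√(n/2) − z_{α}).
d·√(n/2) = 0.79 × √(8/2) = 0.79 × 2.000 = 1.580.
z_β = 1.580 − 2.326 = -0.746.
Power = Φ(-0.746) = 0.228.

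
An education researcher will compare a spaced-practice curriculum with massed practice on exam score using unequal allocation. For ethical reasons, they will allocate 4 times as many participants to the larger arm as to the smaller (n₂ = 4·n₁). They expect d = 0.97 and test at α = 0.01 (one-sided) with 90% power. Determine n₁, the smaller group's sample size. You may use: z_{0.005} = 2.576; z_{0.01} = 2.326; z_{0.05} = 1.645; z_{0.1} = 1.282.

With allocation ratio k = n₂/n₁ = 4, Var(x̄₁−x̄₂) = σ²(1/n₁ + 1/(k·n₁)) = σ²·(k+1)/(k·n₁).
So n₁ = (1 + 1/k)·((z_{α} + z_β)/d)² = 1.250 × (3.608/0.97)².
n₁ = 1.250 × 13.84 = 17.3.
Round up: n₁ = 18, giving n₂ = 4 × 18 = 72.

n₁ = 18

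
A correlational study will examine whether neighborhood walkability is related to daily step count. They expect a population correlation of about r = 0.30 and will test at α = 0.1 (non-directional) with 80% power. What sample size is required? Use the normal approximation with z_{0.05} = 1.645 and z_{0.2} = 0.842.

n = 68

Fisher's z: C = ½·ln((1+r)/(1−r)) = ½·ln(1.8571) = 0.3095.
n = ((z_{α/2} + z_β)/C)² + 3.
(1.645 + 0.842) / 0.3095 = 2.487 / 0.3095 = 8.036.
n = 8.036² + 3 = 64.57 + 3 = 67.6.
Round up.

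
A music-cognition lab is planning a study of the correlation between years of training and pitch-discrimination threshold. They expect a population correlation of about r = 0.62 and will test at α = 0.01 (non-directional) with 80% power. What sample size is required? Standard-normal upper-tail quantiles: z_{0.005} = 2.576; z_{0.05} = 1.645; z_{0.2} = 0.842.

Fisher's z: C = ½·ln((1+r)/(1−r)) = ½·ln(4.2632) = 0.7250.
n = ((z_{α/2} + z_β)/C)² + 3.
(2.576 + 0.842) / 0.7250 = 3.418 / 0.7250 = 4.714.
n = 4.714² + 3 = 22.23 + 3 = 25.2.
Round up.

n = 26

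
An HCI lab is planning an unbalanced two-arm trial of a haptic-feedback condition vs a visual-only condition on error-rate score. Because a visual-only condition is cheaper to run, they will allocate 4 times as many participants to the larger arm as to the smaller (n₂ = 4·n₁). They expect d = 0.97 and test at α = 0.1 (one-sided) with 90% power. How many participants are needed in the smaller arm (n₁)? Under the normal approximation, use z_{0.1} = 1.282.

n₁ = 9

With allocation ratio k = n₂/n₁ = 4, Var(x̄₁−x̄₂) = σ²(1/n₁ + 1/(k·n₁)) = σ²·(k+1)/(k·n₁).
So n₁ = (1 + 1/k)·((z_{α} + z_β)/d)² = 1.250 × (2.564/0.97)².
n₁ = 1.250 × 6.99 = 8.7.
Round up: n₁ = 9, giving n₂ = 4 × 9 = 36.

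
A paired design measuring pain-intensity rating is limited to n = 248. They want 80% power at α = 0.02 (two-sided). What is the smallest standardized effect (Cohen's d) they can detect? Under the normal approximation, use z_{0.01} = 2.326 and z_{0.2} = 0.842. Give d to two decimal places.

d_min ≈ 0.20

For a single sample (or paired design) of n = 248: d_min = (z_{α/2} + z_β)/√n.
z-sum = 2.326 + 0.842 = 3.168.
d_min = 3.168 / √248 = 3.168 / 15.748 = 0.201.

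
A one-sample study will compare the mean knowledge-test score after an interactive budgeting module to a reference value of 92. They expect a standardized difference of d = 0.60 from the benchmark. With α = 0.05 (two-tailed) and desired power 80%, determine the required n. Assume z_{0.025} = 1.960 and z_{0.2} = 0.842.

n = 22

For a one-sample test: n = ((z_{α/2} + z_β) / d)².
z_{α/2} + z_β = 1.960 + 0.842 = 2.802.
n = (2.802 / 0.60)² = 4.670² = 21.81.
Round up.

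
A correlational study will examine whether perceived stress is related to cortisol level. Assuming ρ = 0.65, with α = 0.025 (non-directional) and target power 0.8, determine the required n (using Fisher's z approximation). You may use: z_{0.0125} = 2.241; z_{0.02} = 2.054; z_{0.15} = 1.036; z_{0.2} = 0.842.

n = 19

Fisher's z: C = ½·ln((1+r)/(1−r)) = ½·ln(4.7143) = 0.7753.
n = ((z_{α/2} + z_β)/C)² + 3.
(2.241 + 0.842) / 0.7753 = 3.083 / 0.7753 = 3.977.
n = 3.977² + 3 = 15.81 + 3 = 18.8.
Round up.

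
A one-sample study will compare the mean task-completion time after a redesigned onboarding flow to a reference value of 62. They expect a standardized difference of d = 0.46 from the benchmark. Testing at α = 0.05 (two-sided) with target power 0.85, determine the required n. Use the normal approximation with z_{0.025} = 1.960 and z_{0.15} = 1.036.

n = 43

For a one-sample test: n = ((z_{α/2} + z_β) / d)².
z_{α/2} + z_β = 1.960 + 1.036 = 2.996.
n = (2.996 / 0.46)² = 6.513² = 42.42.
Round up.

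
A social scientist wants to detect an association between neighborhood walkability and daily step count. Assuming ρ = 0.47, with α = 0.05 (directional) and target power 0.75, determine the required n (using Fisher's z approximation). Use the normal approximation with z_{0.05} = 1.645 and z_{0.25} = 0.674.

Fisher's z: C = ½·ln((1+r)/(1−r)) = ½·ln(2.7736) = 0.5101.
n = ((z_{α} + z_β)/C)² + 3.
(1.645 + 0.674) / 0.5101 = 2.319 / 0.5101 = 4.546.
n = 4.546² + 3 = 20.67 + 3 = 23.7.
Round up.

n = 24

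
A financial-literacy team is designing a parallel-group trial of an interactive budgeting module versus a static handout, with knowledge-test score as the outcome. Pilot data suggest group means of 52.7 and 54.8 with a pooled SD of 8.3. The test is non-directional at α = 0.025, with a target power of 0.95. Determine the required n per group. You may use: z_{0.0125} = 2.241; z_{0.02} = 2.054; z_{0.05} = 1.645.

Cohen's d = |M₁ − M₂| / SD_pooled = |52.7 − 54.8| / 8.3 = 2.1 / 8.3 = 0.253.
For two independent groups with equal n: n = 2·((z_{α/2} + z_β) / d)².
z_{α/2} + z_β = 2.241 + 1.645 = 3.886.
n = 2 × (3.886 / 0.253)² = 2 × 15.360² = 2 × 235.92 = 471.8.
Round up to the next whole participant.

n = 472 per group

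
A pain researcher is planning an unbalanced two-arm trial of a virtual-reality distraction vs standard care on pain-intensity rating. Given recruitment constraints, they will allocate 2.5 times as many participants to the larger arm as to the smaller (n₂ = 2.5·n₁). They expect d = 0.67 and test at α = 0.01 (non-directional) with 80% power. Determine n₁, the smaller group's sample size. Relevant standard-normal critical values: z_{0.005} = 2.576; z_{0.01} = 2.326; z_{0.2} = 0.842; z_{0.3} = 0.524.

With allocation ratio k = n₂/n₁ = 2.5, Var(x̄₁−x̄₂) = σ²(1/n₁ + 1/(k·n₁)) = σ²·(k+1)/(k·n₁).
So n₁ = (1 + 1/k)·((z_{α/2} + z_β)/d)² = 1.400 × (3.418/0.67)².
n₁ = 1.400 × 26.03 = 36.4.
Round up: n₁ = 37, giving n₂ = ⌈2.5 × 37⌉ = ⌈92.5⌉ = 93.

n₁ = 37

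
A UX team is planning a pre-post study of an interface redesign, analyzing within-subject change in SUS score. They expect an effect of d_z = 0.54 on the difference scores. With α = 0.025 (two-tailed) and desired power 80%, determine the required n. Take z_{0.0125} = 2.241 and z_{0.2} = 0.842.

For a paired (one-sample on differences) test: n = ((z_{α/2} + z_β) / d)².
z_{α/2} + z_β = 2.241 + 0.842 = 3.083.
n = (3.083 / 0.54)² = 5.709² = 32.60.
Round up.

n = 33 pairs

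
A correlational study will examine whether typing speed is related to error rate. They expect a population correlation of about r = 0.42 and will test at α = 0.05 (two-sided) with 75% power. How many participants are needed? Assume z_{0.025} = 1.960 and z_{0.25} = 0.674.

n = 38

Fisher's z: C = ½·ln((1+r)/(1−r)) = ½·ln(2.4483) = 0.4477.
n = ((z_{α/2} + z_β)/C)² + 3.
(1.960 + 0.674) / 0.4477 = 2.634 / 0.4477 = 5.883.
n = 5.883² + 3 = 34.61 + 3 = 37.6.
Round up.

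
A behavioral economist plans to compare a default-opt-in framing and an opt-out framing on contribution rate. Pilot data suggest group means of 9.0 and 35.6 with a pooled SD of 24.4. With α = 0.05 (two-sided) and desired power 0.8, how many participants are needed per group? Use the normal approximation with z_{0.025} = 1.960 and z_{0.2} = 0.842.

Cohen's d = |M₁ − M₂| / SD_pooled = |9.0 − 35.6| / 24.4 = 26.6 / 24.4 = 1.090.
For two independent groups with equal n: n = 2·((z_{α/2} + z_β) / d)².
z_{α/2} + z_β = 1.960 + 0.842 = 2.802.
n = 2 × (2.802 / 1.090)² = 2 × 2.571² = 2 × 6.61 = 13.2.
Round up to the next whole participant.

n = 14 per group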